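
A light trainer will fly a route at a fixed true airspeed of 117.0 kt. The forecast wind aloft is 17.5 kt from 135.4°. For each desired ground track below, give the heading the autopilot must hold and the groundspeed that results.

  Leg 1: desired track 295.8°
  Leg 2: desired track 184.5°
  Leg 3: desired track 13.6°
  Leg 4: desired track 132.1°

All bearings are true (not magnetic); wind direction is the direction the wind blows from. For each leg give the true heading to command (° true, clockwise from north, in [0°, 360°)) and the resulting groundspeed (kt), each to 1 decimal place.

Leg 1: heading=292.9°, groundspeed=133.3 kt
Leg 2: heading=178.0°, groundspeed=104.8 kt
Leg 3: heading=20.9°, groundspeed=125.3 kt
Leg 4: heading=132.6°, groundspeed=99.5 kt

Leg 1: desired track 295.8°; wind correction -2.9° → command heading 292.9°, groundspeed 133.3 kt
Leg 2: desired track 184.5°; wind correction -6.5° → command heading 178.0°, groundspeed 104.8 kt
Leg 3: desired track 13.6°; wind correction +7.3° → command heading 20.9°, groundspeed 125.3 kt
Leg 4: desired track 132.1°; wind correction +0.5° → command heading 132.6°, groundspeed 99.5 kt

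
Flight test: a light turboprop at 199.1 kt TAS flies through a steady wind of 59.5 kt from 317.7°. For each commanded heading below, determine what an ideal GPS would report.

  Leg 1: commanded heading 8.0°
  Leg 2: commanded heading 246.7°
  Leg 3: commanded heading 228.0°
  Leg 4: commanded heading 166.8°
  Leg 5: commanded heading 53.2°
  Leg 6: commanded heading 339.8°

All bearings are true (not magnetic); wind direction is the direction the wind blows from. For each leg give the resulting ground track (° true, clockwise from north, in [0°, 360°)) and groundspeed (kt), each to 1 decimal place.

Leg 1: heading 8.0°; drift +15.9° → track 23.9°, groundspeed 167.5 kt
Leg 2: heading 246.7°; drift -17.4° → track 229.3°, groundspeed 188.3 kt
Leg 3: heading 228.0°; drift -16.7° → track 211.3°, groundspeed 207.5 kt
Leg 4: heading 166.8°; drift -6.6° → track 160.2°, groundspeed 252.8 kt
Leg 5: heading 53.2°; drift +16.1° → track 69.3°, groundspeed 213.2 kt
Leg 6: heading 339.8°; drift +8.8° → track 348.6°, groundspeed 145.7 kt

Leg 1: track=23.9°, groundspeed=167.5 kt
Leg 2: track=229.3°, groundspeed=188.3 kt
Leg 3: track=211.3°, groundspeed=207.5 kt
Leg 4: track=160.2°, groundspeed=252.8 kt
Leg 5: track=69.3°, groundspeed=213.2 kt
Leg 6: track=348.6°, groundspeed=145.7 kt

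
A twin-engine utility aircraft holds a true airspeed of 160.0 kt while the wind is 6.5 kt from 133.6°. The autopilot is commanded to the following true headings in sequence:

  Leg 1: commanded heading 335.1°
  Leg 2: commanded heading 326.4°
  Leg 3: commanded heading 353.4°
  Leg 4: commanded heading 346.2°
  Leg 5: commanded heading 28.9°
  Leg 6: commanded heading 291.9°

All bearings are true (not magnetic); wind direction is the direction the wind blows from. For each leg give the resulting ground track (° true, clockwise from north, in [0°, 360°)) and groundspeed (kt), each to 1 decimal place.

Leg 1: heading 335.1°; drift -0.8° → track 334.3°, groundspeed 166.1 kt
Leg 2: heading 326.4°; drift -0.5° → track 325.9°, groundspeed 166.3 kt
Leg 3: heading 353.4°; drift -1.4° → track 352.0°, groundspeed 165.0 kt
Leg 4: heading 346.2°; drift -1.2° → track 345.0°, groundspeed 165.5 kt
Leg 5: heading 28.9°; drift -2.2° → track 26.7°, groundspeed 161.8 kt
Leg 6: heading 291.9°; drift +0.8° → track 292.7°, groundspeed 166.1 kt

Leg 1: track=334.3°, groundspeed=166.1 kt
Leg 2: track=325.9°, groundspeed=166.3 kt
Leg 3: track=352.0°, groundspeed=165.0 kt
Leg 4: track=345.0°, groundspeed=165.5 kt
Leg 5: track=26.7°, groundspeed=161.8 kt
Leg 6: track=292.7°, groundspeed=166.1 kt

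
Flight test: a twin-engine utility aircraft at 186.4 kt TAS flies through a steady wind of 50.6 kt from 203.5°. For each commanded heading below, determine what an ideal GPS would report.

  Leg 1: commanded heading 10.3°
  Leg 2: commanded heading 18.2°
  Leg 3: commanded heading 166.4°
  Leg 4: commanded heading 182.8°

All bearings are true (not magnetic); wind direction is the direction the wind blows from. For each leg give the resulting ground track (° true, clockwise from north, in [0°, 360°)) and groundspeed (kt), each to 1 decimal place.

Leg 1: track=13.1°, groundspeed=235.9 kt
Leg 2: track=19.3°, groundspeed=236.8 kt
Leg 3: track=154.6°, groundspeed=149.2 kt
Leg 4: track=175.5°, groundspeed=140.2 kt

Leg 1: heading 10.3°; drift +2.8° → track 13.1°, groundspeed 235.9 kt
Leg 2: heading 18.2°; drift +1.1° → track 19.3°, groundspeed 236.8 kt
Leg 3: heading 166.4°; drift -11.8° → track 154.6°, groundspeed 149.2 kt
Leg 4: heading 182.8°; drift -7.3° → track 175.5°, groundspeed 140.2 kt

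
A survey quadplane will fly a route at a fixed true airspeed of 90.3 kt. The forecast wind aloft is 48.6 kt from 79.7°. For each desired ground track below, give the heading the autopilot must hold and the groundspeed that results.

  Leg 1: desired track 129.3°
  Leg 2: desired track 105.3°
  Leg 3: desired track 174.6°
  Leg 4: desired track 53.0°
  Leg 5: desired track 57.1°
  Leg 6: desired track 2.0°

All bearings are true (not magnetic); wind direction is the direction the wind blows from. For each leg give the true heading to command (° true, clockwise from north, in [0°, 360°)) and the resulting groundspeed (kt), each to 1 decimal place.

Leg 1: heading=105.1°, groundspeed=50.9 kt
Leg 2: heading=91.9°, groundspeed=44.0 kt
Leg 3: heading=142.2°, groundspeed=80.4 kt
Leg 4: heading=67.0°, groundspeed=44.2 kt
Leg 5: heading=69.0°, groundspeed=43.5 kt
Leg 6: heading=33.7°, groundspeed=66.5 kt

Leg 1: desired track 129.3°; wind correction -24.2° → command heading 105.1°, groundspeed 50.9 kt
Leg 2: desired track 105.3°; wind correction -13.4° → command heading 91.9°, groundspeed 44.0 kt
Leg 3: desired track 174.6°; wind correction -32.4° → command heading 142.2°, groundspeed 80.4 kt
Leg 4: desired track 53.0°; wind correction +14.0° → command heading 67.0°, groundspeed 44.2 kt
Leg 5: desired track 57.1°; wind correction +11.9° → command heading 69.0°, groundspeed 43.5 kt
Leg 6: desired track 2.0°; wind correction +31.7° → command heading 33.7°, groundspeed 66.5 kt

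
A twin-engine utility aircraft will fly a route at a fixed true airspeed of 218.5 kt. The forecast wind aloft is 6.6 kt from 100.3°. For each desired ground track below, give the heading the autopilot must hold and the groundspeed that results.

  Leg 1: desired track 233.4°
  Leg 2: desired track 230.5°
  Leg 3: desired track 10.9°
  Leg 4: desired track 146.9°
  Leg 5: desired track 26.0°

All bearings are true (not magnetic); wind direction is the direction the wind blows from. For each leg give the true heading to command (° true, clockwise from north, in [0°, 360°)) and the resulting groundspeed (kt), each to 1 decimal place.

Leg 1: heading=232.1°, groundspeed=223.0 kt
Leg 2: heading=229.2°, groundspeed=222.7 kt
Leg 3: heading=12.6°, groundspeed=218.3 kt
Leg 4: heading=145.6°, groundspeed=213.9 kt
Leg 5: heading=27.7°, groundspeed=216.6 kt

Leg 1: desired track 233.4°; wind correction -1.3° → command heading 232.1°, groundspeed 223.0 kt
Leg 2: desired track 230.5°; wind correction -1.3° → command heading 229.2°, groundspeed 222.7 kt
Leg 3: desired track 10.9°; wind correction +1.7° → command heading 12.6°, groundspeed 218.3 kt
Leg 4: desired track 146.9°; wind correction -1.3° → command heading 145.6°, groundspeed 213.9 kt
Leg 5: desired track 26.0°; wind correction +1.7° → command heading 27.7°, groundspeed 216.6 kt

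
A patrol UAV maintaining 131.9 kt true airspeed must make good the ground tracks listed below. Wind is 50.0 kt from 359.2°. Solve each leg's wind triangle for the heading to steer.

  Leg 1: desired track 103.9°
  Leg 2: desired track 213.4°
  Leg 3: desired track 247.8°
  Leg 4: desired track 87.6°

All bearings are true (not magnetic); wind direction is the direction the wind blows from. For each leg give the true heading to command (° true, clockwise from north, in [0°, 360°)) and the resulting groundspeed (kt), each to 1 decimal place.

Leg 1: desired track 103.9°; wind correction -21.5° → command heading 82.4°, groundspeed 135.4 kt
Leg 2: desired track 213.4°; wind correction +12.3° → command heading 225.7°, groundspeed 170.2 kt
Leg 3: desired track 247.8°; wind correction +20.7° → command heading 268.5°, groundspeed 141.7 kt
Leg 4: desired track 87.6°; wind correction -22.3° → command heading 65.3°, groundspeed 120.7 kt

Leg 1: heading=82.4°, groundspeed=135.4 kt
Leg 2: heading=225.7°, groundspeed=170.2 kt
Leg 3: heading=268.5°, groundspeed=141.7 kt
Leg 4: heading=65.3°, groundspeed=120.7 kt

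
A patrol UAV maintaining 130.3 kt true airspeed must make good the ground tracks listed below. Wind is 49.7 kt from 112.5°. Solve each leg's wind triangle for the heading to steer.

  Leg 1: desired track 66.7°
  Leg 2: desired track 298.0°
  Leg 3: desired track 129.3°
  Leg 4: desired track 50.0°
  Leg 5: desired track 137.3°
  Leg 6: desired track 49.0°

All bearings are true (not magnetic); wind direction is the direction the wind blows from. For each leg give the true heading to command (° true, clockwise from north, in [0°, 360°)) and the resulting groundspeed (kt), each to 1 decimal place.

Leg 1: heading=82.6°, groundspeed=90.7 kt
Leg 2: heading=300.1°, groundspeed=179.7 kt
Leg 3: heading=123.0°, groundspeed=81.9 kt
Leg 4: heading=69.8°, groundspeed=99.7 kt
Leg 5: heading=128.1°, groundspeed=83.5 kt
Leg 6: heading=69.0°, groundspeed=100.3 kt

Leg 1: desired track 66.7°; wind correction +15.9° → command heading 82.6°, groundspeed 90.7 kt
Leg 2: desired track 298.0°; wind correction +2.1° → command heading 300.1°, groundspeed 179.7 kt
Leg 3: desired track 129.3°; wind correction -6.3° → command heading 123.0°, groundspeed 81.9 kt
Leg 4: desired track 50.0°; wind correction +19.8° → command heading 69.8°, groundspeed 99.7 kt
Leg 5: desired track 137.3°; wind correction -9.2° → command heading 128.1°, groundspeed 83.5 kt
Leg 6: desired track 49.0°; wind correction +20.0° → command heading 69.0°, groundspeed 100.3 kt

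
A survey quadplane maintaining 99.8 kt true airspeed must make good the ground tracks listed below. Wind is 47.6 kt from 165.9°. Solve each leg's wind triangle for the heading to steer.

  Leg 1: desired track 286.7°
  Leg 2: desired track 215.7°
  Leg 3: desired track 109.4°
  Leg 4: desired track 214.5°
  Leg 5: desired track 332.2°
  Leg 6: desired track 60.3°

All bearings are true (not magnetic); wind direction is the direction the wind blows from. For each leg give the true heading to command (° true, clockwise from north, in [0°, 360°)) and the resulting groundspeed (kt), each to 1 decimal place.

Leg 1: heading=262.5°, groundspeed=115.4 kt
Leg 2: heading=194.3°, groundspeed=62.2 kt
Leg 3: heading=132.8°, groundspeed=65.3 kt
Leg 4: heading=193.5°, groundspeed=61.7 kt
Leg 5: heading=325.7°, groundspeed=145.4 kt
Leg 6: heading=87.6°, groundspeed=101.4 kt

Leg 1: desired track 286.7°; wind correction -24.2° → command heading 262.5°, groundspeed 115.4 kt
Leg 2: desired track 215.7°; wind correction -21.4° → command heading 194.3°, groundspeed 62.2 kt
Leg 3: desired track 109.4°; wind correction +23.4° → command heading 132.8°, groundspeed 65.3 kt
Leg 4: desired track 214.5°; wind correction -21.0° → command heading 193.5°, groundspeed 61.7 kt
Leg 5: desired track 332.2°; wind correction -6.5° → command heading 325.7°, groundspeed 145.4 kt
Leg 6: desired track 60.3°; wind correction +27.3° → command heading 87.6°, groundspeed 101.4 kt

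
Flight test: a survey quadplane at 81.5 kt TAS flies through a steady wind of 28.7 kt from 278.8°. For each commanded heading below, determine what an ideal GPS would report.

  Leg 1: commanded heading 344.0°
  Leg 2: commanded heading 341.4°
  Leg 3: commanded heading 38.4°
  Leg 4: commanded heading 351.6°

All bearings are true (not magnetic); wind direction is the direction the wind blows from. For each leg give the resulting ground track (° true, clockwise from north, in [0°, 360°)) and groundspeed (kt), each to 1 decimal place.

Leg 1: heading 344.0°; drift +20.6° → track 4.6°, groundspeed 74.2 kt
Leg 2: heading 341.4°; drift +20.5° → track 1.9°, groundspeed 72.9 kt
Leg 3: heading 38.4°; drift +14.6° → track 53.0°, groundspeed 98.9 kt
Leg 4: heading 351.6°; drift +20.6° → track 12.2°, groundspeed 78.0 kt

Leg 1: track=4.6°, groundspeed=74.2 kt
Leg 2: track=1.9°, groundspeed=72.9 kt
Leg 3: track=53.0°, groundspeed=98.9 kt
Leg 4: track=12.2°, groundspeed=78.0 kt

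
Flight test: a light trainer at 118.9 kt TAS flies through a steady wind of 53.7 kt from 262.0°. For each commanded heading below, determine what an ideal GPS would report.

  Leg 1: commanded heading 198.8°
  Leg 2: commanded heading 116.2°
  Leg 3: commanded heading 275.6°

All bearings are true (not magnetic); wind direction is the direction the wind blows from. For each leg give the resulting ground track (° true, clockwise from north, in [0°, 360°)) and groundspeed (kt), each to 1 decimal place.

Leg 1: track=172.0°, groundspeed=106.1 kt
Leg 2: track=105.7°, groundspeed=166.1 kt
Leg 3: track=286.3°, groundspeed=67.9 kt

Leg 1: heading 198.8°; drift -26.8° → track 172.0°, groundspeed 106.1 kt
Leg 2: heading 116.2°; drift -10.5° → track 105.7°, groundspeed 166.1 kt
Leg 3: heading 275.6°; drift +10.7° → track 286.3°, groundspeed 67.9 kt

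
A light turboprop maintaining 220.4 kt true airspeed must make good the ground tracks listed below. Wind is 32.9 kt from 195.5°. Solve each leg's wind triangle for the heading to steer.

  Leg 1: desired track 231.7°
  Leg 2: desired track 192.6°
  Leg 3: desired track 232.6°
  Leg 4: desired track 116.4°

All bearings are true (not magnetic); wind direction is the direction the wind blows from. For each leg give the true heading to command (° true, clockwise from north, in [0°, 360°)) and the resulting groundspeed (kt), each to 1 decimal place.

Leg 1: heading=226.6°, groundspeed=193.0 kt
Leg 2: heading=193.0°, groundspeed=187.5 kt
Leg 3: heading=227.4°, groundspeed=193.3 kt
Leg 4: heading=124.8°, groundspeed=211.8 kt

Leg 1: desired track 231.7°; wind correction -5.1° → command heading 226.6°, groundspeed 193.0 kt
Leg 2: desired track 192.6°; wind correction +0.4° → command heading 193.0°, groundspeed 187.5 kt
Leg 3: desired track 232.6°; wind correction -5.2° → command heading 227.4°, groundspeed 193.3 kt
Leg 4: desired track 116.4°; wind correction +8.4° → command heading 124.8°, groundspeed 211.8 kt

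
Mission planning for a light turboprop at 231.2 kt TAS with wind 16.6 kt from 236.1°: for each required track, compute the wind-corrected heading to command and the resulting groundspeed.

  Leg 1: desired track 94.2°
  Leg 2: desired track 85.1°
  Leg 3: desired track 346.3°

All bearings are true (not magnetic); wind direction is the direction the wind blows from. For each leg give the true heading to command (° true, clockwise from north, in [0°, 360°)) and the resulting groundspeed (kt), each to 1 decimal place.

Leg 1: heading=96.7°, groundspeed=244.0 kt
Leg 2: heading=87.1°, groundspeed=245.6 kt
Leg 3: heading=342.4°, groundspeed=236.4 kt

Leg 1: desired track 94.2°; wind correction +2.5° → command heading 96.7°, groundspeed 244.0 kt
Leg 2: desired track 85.1°; wind correction +2.0° → command heading 87.1°, groundspeed 245.6 kt
Leg 3: desired track 346.3°; wind correction -3.9° → command heading 342.4°, groundspeed 236.4 kt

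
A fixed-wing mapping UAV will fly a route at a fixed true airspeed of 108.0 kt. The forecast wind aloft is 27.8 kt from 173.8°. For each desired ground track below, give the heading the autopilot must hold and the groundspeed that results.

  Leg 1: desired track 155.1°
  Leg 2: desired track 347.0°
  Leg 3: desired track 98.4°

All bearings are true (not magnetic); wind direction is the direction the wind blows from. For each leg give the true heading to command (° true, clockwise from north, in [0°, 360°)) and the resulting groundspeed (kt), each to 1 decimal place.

Leg 1: desired track 155.1°; wind correction +4.7° → command heading 159.8°, groundspeed 81.3 kt
Leg 2: desired track 347.0°; wind correction -1.7° → command heading 345.3°, groundspeed 135.6 kt
Leg 3: desired track 98.4°; wind correction +14.4° → command heading 112.8°, groundspeed 97.6 kt

Leg 1: heading=159.8°, groundspeed=81.3 kt
Leg 2: heading=345.3°, groundspeed=135.6 kt
Leg 3: heading=112.8°, groundspeed=97.6 kt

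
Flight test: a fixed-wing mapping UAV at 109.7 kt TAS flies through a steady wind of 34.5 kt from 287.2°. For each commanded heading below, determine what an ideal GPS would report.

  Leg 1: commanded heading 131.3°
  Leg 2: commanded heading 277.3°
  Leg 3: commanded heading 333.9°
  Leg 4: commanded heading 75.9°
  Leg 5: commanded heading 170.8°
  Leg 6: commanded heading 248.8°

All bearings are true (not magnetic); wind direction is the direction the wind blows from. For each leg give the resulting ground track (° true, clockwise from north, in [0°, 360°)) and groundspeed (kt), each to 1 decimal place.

Leg 1: heading 131.3°; drift -5.7° → track 125.6°, groundspeed 141.9 kt
Leg 2: heading 277.3°; drift -4.5° → track 272.8°, groundspeed 75.9 kt
Leg 3: heading 333.9°; drift +16.3° → track 350.2°, groundspeed 89.6 kt
Leg 4: heading 75.9°; drift +7.3° → track 83.2°, groundspeed 140.3 kt
Leg 5: heading 170.8°; drift -13.9° → track 156.9°, groundspeed 128.8 kt
Leg 6: heading 248.8°; drift -14.5° → track 234.3°, groundspeed 85.4 kt

Leg 1: track=125.6°, groundspeed=141.9 kt
Leg 2: track=272.8°, groundspeed=75.9 kt
Leg 3: track=350.2°, groundspeed=89.6 kt
Leg 4: track=83.2°, groundspeed=140.3 kt
Leg 5: track=156.9°, groundspeed=128.8 kt
Leg 6: track=234.3°, groundspeed=85.4 kt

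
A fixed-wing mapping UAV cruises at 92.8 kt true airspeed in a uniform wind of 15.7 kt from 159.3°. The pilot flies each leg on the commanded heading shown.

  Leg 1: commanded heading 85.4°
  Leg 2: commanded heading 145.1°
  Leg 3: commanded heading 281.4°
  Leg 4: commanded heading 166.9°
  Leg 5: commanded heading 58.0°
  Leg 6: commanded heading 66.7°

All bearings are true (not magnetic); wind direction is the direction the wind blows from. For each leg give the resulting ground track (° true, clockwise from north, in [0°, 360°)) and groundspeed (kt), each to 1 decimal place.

Leg 1: track=75.7°, groundspeed=89.7 kt
Leg 2: track=142.3°, groundspeed=77.7 kt
Leg 3: track=288.9°, groundspeed=102.0 kt
Leg 4: track=168.4°, groundspeed=77.3 kt
Leg 5: track=48.9°, groundspeed=97.1 kt
Leg 6: track=57.2°, groundspeed=94.8 kt

Leg 1: heading 85.4°; drift -9.7° → track 75.7°, groundspeed 89.7 kt
Leg 2: heading 145.1°; drift -2.8° → track 142.3°, groundspeed 77.7 kt
Leg 3: heading 281.4°; drift +7.5° → track 288.9°, groundspeed 102.0 kt
Leg 4: heading 166.9°; drift +1.5° → track 168.4°, groundspeed 77.3 kt
Leg 5: heading 58.0°; drift -9.1° → track 48.9°, groundspeed 97.1 kt
Leg 6: heading 66.7°; drift -9.5° → track 57.2°, groundspeed 94.8 kt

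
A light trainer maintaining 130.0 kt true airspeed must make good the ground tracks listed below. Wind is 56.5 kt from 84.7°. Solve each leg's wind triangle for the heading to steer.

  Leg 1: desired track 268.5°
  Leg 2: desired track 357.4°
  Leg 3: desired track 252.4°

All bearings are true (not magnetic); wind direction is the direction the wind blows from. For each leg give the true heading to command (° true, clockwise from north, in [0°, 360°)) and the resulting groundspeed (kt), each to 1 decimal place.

Leg 1: heading=270.2°, groundspeed=186.3 kt
Leg 2: heading=23.1°, groundspeed=114.4 kt
Leg 3: heading=247.1°, groundspeed=184.6 kt

Leg 1: desired track 268.5°; wind correction +1.7° → command heading 270.2°, groundspeed 186.3 kt
Leg 2: desired track 357.4°; wind correction +25.7° → command heading 23.1°, groundspeed 114.4 kt
Leg 3: desired track 252.4°; wind correction -5.3° → command heading 247.1°, groundspeed 184.6 kt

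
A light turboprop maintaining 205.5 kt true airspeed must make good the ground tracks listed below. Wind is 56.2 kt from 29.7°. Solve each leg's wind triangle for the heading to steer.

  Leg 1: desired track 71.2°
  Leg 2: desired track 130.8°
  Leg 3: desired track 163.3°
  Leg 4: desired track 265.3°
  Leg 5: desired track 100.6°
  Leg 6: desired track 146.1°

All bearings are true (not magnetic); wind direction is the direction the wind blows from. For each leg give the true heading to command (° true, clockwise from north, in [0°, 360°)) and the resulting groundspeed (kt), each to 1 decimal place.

Leg 1: desired track 71.2°; wind correction -10.4° → command heading 60.8°, groundspeed 160.0 kt
Leg 2: desired track 130.8°; wind correction -15.6° → command heading 115.2°, groundspeed 208.8 kt
Leg 3: desired track 163.3°; wind correction -11.4° → command heading 151.9°, groundspeed 240.2 kt
Leg 4: desired track 265.3°; wind correction +13.0° → command heading 278.3°, groundspeed 232.0 kt
Leg 5: desired track 100.6°; wind correction -15.0° → command heading 85.6°, groundspeed 180.1 kt
Leg 6: desired track 146.1°; wind correction -14.2° → command heading 131.9°, groundspeed 224.2 kt

Leg 1: heading=60.8°, groundspeed=160.0 kt
Leg 2: heading=115.2°, groundspeed=208.8 kt
Leg 3: heading=151.9°, groundspeed=240.2 kt
Leg 4: heading=278.3°, groundspeed=232.0 kt
Leg 5: heading=85.6°, groundspeed=180.1 kt
Leg 6: heading=131.9°, groundspeed=224.2 kt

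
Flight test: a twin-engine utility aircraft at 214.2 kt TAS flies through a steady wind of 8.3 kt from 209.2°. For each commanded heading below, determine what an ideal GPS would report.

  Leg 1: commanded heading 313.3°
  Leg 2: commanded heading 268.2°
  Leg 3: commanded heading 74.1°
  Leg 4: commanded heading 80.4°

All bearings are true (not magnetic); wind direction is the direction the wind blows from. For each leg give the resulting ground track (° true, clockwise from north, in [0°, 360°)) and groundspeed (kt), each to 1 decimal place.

Leg 1: track=315.4°, groundspeed=216.4 kt
Leg 2: track=270.1°, groundspeed=210.0 kt
Leg 3: track=72.6°, groundspeed=220.2 kt
Leg 4: track=78.7°, groundspeed=219.5 kt

Leg 1: heading 313.3°; drift +2.1° → track 315.4°, groundspeed 216.4 kt
Leg 2: heading 268.2°; drift +1.9° → track 270.1°, groundspeed 210.0 kt
Leg 3: heading 74.1°; drift -1.5° → track 72.6°, groundspeed 220.2 kt
Leg 4: heading 80.4°; drift -1.7° → track 78.7°, groundspeed 219.5 kt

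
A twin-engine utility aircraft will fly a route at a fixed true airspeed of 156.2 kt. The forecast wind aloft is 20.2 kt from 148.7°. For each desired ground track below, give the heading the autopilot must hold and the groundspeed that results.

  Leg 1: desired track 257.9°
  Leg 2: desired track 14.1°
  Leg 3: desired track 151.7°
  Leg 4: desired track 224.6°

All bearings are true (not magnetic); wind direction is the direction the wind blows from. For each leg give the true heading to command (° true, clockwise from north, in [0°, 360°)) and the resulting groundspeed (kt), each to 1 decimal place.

Leg 1: heading=250.9°, groundspeed=161.7 kt
Leg 2: heading=19.4°, groundspeed=169.7 kt
Leg 3: heading=151.3°, groundspeed=136.0 kt
Leg 4: heading=217.4°, groundspeed=150.0 kt

Leg 1: desired track 257.9°; wind correction -7.0° → command heading 250.9°, groundspeed 161.7 kt
Leg 2: desired track 14.1°; wind correction +5.3° → command heading 19.4°, groundspeed 169.7 kt
Leg 3: desired track 151.7°; wind correction -0.4° → command heading 151.3°, groundspeed 136.0 kt
Leg 4: desired track 224.6°; wind correction -7.2° → command heading 217.4°, groundspeed 150.0 kt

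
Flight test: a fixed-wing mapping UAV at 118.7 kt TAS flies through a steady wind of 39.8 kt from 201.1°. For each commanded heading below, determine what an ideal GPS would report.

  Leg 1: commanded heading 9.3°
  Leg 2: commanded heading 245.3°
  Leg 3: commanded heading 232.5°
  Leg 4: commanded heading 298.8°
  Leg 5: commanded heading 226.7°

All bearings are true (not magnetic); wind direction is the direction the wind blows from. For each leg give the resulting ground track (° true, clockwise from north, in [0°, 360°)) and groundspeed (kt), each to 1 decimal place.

Leg 1: track=12.3°, groundspeed=157.9 kt
Leg 2: track=262.4°, groundspeed=94.3 kt
Leg 3: track=246.3°, groundspeed=87.2 kt
Leg 4: track=316.4°, groundspeed=130.2 kt
Leg 5: track=238.4°, groundspeed=84.6 kt

Leg 1: heading 9.3°; drift +3.0° → track 12.3°, groundspeed 157.9 kt
Leg 2: heading 245.3°; drift +17.1° → track 262.4°, groundspeed 94.3 kt
Leg 3: heading 232.5°; drift +13.8° → track 246.3°, groundspeed 87.2 kt
Leg 4: heading 298.8°; drift +17.6° → track 316.4°, groundspeed 130.2 kt
Leg 5: heading 226.7°; drift +11.7° → track 238.4°, groundspeed 84.6 kt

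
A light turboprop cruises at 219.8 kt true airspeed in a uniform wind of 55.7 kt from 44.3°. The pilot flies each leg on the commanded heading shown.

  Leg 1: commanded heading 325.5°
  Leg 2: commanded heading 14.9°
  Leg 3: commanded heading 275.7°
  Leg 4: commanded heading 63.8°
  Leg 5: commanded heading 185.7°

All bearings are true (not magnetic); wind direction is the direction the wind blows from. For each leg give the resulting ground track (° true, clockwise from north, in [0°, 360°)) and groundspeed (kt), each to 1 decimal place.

Leg 1: heading 325.5°; drift -14.7° → track 310.8°, groundspeed 216.0 kt
Leg 2: heading 14.9°; drift -9.1° → track 5.8°, groundspeed 173.4 kt
Leg 3: heading 275.7°; drift -9.7° → track 266.0°, groundspeed 258.2 kt
Leg 4: heading 63.8°; drift +6.3° → track 70.1°, groundspeed 168.3 kt
Leg 5: heading 185.7°; drift +7.5° → track 193.2°, groundspeed 265.6 kt

Leg 1: track=310.8°, groundspeed=216.0 kt
Leg 2: track=5.8°, groundspeed=173.4 kt
Leg 3: track=266.0°, groundspeed=258.2 kt
Leg 4: track=70.1°, groundspeed=168.3 kt
Leg 5: track=193.2°, groundspeed=265.6 kt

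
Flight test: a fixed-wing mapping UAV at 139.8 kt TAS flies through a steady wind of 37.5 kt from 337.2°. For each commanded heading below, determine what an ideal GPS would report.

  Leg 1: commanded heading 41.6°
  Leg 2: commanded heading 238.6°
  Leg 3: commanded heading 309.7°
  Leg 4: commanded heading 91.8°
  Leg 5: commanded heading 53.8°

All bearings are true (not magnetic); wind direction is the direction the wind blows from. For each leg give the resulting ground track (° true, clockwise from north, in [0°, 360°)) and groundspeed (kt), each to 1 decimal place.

Leg 1: heading 41.6°; drift +15.3° → track 56.9°, groundspeed 128.1 kt
Leg 2: heading 238.6°; drift -14.3° → track 224.3°, groundspeed 150.1 kt
Leg 3: heading 309.7°; drift -9.2° → track 300.5°, groundspeed 107.9 kt
Leg 4: heading 91.8°; drift +12.4° → track 104.2°, groundspeed 159.1 kt
Leg 5: heading 53.8°; drift +15.5° → track 69.3°, groundspeed 136.1 kt

Leg 1: track=56.9°, groundspeed=128.1 kt
Leg 2: track=224.3°, groundspeed=150.1 kt
Leg 3: track=300.5°, groundspeed=107.9 kt
Leg 4: track=104.2°, groundspeed=159.1 kt
Leg 5: track=69.3°, groundspeed=136.1 kt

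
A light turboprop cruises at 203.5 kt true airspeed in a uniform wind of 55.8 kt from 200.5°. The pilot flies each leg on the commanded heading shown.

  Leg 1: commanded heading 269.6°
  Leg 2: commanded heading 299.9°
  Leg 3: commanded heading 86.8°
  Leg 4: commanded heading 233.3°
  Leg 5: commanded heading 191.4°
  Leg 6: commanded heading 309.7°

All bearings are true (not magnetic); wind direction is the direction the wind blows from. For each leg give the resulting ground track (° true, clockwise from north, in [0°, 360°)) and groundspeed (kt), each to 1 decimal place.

Leg 1: heading 269.6°; drift +15.9° → track 285.5°, groundspeed 190.9 kt
Leg 2: heading 299.9°; drift +14.5° → track 314.4°, groundspeed 219.6 kt
Leg 3: heading 86.8°; drift -12.7° → track 74.1°, groundspeed 231.6 kt
Leg 4: heading 233.3°; drift +10.9° → track 244.2°, groundspeed 159.5 kt
Leg 5: heading 191.4°; drift -3.4° → track 188.0°, groundspeed 148.7 kt
Leg 6: heading 309.7°; drift +13.4° → track 323.1°, groundspeed 228.0 kt

Leg 1: track=285.5°, groundspeed=190.9 kt
Leg 2: track=314.4°, groundspeed=219.6 kt
Leg 3: track=74.1°, groundspeed=231.6 kt
Leg 4: track=244.2°, groundspeed=159.5 kt
Leg 5: track=188.0°, groundspeed=148.7 kt
Leg 6: track=323.1°, groundspeed=228.0 kt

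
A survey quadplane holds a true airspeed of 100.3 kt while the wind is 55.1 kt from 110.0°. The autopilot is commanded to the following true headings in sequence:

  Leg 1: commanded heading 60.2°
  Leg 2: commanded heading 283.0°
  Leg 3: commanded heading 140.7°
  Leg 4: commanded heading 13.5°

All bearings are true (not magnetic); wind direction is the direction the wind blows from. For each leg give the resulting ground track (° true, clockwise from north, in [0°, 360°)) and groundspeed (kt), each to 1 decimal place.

Leg 1: heading 60.2°; drift -33.0° → track 27.2°, groundspeed 77.2 kt
Leg 2: heading 283.0°; drift +2.5° → track 285.5°, groundspeed 155.1 kt
Leg 3: heading 140.7°; drift +28.0° → track 168.7°, groundspeed 59.9 kt
Leg 4: heading 13.5°; drift -27.2° → track 346.3°, groundspeed 119.8 kt

Leg 1: track=27.2°, groundspeed=77.2 kt
Leg 2: track=285.5°, groundspeed=155.1 kt
Leg 3: track=168.7°, groundspeed=59.9 kt
Leg 4: track=346.3°, groundspeed=119.8 kt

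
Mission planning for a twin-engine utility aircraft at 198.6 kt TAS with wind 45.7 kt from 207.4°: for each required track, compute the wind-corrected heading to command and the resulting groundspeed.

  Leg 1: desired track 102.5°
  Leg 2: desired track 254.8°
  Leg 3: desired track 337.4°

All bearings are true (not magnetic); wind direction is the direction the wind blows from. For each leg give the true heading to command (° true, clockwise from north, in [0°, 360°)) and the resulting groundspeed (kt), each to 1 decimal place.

Leg 1: desired track 102.5°; wind correction +12.8° → command heading 115.3°, groundspeed 205.4 kt
Leg 2: desired track 254.8°; wind correction -9.8° → command heading 245.0°, groundspeed 164.8 kt
Leg 3: desired track 337.4°; wind correction -10.2° → command heading 327.2°, groundspeed 224.9 kt

Leg 1: heading=115.3°, groundspeed=205.4 kt
Leg 2: heading=245.0°, groundspeed=164.8 kt
Leg 3: heading=327.2°, groundspeed=224.9 kt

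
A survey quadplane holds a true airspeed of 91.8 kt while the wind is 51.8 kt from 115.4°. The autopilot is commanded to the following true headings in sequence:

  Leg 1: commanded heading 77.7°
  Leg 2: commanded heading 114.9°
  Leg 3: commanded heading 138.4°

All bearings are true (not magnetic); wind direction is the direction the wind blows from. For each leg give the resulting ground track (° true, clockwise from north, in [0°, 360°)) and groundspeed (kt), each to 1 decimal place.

Leg 1: track=45.8°, groundspeed=59.9 kt
Leg 2: track=114.3°, groundspeed=40.0 kt
Leg 3: track=163.0°, groundspeed=48.5 kt

Leg 1: heading 77.7°; drift -31.9° → track 45.8°, groundspeed 59.9 kt
Leg 2: heading 114.9°; drift -0.6° → track 114.3°, groundspeed 40.0 kt
Leg 3: heading 138.4°; drift +24.6° → track 163.0°, groundspeed 48.5 kt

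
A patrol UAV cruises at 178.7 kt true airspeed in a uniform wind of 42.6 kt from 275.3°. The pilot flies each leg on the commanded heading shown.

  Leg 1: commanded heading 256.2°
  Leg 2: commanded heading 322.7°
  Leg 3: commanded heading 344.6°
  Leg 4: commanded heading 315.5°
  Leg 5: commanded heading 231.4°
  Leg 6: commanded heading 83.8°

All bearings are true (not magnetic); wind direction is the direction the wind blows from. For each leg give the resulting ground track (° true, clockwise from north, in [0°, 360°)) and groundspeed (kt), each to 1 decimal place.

Leg 1: track=250.5°, groundspeed=139.1 kt
Leg 2: track=334.5°, groundspeed=153.1 kt
Leg 3: track=358.3°, groundspeed=168.4 kt
Leg 4: track=326.2°, groundspeed=148.7 kt
Leg 5: track=220.1°, groundspeed=150.9 kt
Leg 6: track=86.0°, groundspeed=220.6 kt

Leg 1: heading 256.2°; drift -5.7° → track 250.5°, groundspeed 139.1 kt
Leg 2: heading 322.7°; drift +11.8° → track 334.5°, groundspeed 153.1 kt
Leg 3: heading 344.6°; drift +13.7° → track 358.3°, groundspeed 168.4 kt
Leg 4: heading 315.5°; drift +10.7° → track 326.2°, groundspeed 148.7 kt
Leg 5: heading 231.4°; drift -11.3° → track 220.1°, groundspeed 150.9 kt
Leg 6: heading 83.8°; drift +2.2° → track 86.0°, groundspeed 220.6 kt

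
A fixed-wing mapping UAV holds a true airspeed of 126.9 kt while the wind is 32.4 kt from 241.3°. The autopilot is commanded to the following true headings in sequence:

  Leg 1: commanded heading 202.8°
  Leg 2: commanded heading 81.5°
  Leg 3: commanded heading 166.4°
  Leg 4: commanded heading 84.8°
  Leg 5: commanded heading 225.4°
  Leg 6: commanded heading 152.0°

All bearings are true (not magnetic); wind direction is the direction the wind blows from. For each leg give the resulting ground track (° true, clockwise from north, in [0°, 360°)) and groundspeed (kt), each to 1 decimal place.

Leg 1: track=191.6°, groundspeed=103.5 kt
Leg 2: track=77.4°, groundspeed=157.7 kt
Leg 3: track=151.6°, groundspeed=122.5 kt
Leg 4: track=80.1°, groundspeed=157.1 kt
Leg 5: track=220.1°, groundspeed=96.2 kt
Leg 6: track=137.6°, groundspeed=130.6 kt

Leg 1: heading 202.8°; drift -11.2° → track 191.6°, groundspeed 103.5 kt
Leg 2: heading 81.5°; drift -4.1° → track 77.4°, groundspeed 157.7 kt
Leg 3: heading 166.4°; drift -14.8° → track 151.6°, groundspeed 122.5 kt
Leg 4: heading 84.8°; drift -4.7° → track 80.1°, groundspeed 157.1 kt
Leg 5: heading 225.4°; drift -5.3° → track 220.1°, groundspeed 96.2 kt
Leg 6: heading 152.0°; drift -14.4° → track 137.6°, groundspeed 130.6 kt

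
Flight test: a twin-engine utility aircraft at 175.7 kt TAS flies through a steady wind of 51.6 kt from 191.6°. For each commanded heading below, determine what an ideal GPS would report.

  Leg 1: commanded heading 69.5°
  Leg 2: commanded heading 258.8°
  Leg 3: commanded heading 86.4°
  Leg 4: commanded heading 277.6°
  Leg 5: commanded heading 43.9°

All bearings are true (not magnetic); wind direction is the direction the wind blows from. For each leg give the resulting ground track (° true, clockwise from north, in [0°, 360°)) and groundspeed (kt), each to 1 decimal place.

Leg 1: track=57.4°, groundspeed=207.8 kt
Leg 2: track=275.8°, groundspeed=162.8 kt
Leg 3: track=71.7°, groundspeed=195.7 kt
Leg 4: track=294.3°, groundspeed=179.6 kt
Leg 5: track=36.7°, groundspeed=221.0 kt

Leg 1: heading 69.5°; drift -12.1° → track 57.4°, groundspeed 207.8 kt
Leg 2: heading 258.8°; drift +17.0° → track 275.8°, groundspeed 162.8 kt
Leg 3: heading 86.4°; drift -14.7° → track 71.7°, groundspeed 195.7 kt
Leg 4: heading 277.6°; drift +16.7° → track 294.3°, groundspeed 179.6 kt
Leg 5: heading 43.9°; drift -7.2° → track 36.7°, groundspeed 221.0 kt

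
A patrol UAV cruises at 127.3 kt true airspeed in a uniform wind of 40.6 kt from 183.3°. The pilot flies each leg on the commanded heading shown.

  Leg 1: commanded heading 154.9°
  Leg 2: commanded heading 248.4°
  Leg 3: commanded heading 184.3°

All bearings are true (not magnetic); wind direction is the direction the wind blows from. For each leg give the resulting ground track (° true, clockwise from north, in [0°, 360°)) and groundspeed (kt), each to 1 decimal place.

Leg 1: heading 154.9°; drift -11.9° → track 143.0°, groundspeed 93.6 kt
Leg 2: heading 248.4°; drift +18.5° → track 266.9°, groundspeed 116.2 kt
Leg 3: heading 184.3°; drift +0.5° → track 184.8°, groundspeed 86.7 kt

Leg 1: track=143.0°, groundspeed=93.6 kt
Leg 2: track=266.9°, groundspeed=116.2 kt
Leg 3: track=184.8°, groundspeed=86.7 kt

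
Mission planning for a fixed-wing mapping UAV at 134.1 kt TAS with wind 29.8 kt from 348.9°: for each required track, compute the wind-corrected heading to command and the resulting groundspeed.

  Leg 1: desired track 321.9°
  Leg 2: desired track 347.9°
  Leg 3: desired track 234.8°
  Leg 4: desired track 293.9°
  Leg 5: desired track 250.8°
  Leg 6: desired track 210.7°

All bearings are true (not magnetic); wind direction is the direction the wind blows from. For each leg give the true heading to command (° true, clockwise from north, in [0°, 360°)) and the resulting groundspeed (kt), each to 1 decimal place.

Leg 1: heading=327.7°, groundspeed=106.9 kt
Leg 2: heading=348.1°, groundspeed=104.3 kt
Leg 3: heading=246.5°, groundspeed=143.5 kt
Leg 4: heading=304.4°, groundspeed=114.8 kt
Leg 5: heading=263.5°, groundspeed=135.0 kt
Leg 6: heading=219.2°, groundspeed=154.8 kt

Leg 1: desired track 321.9°; wind correction +5.8° → command heading 327.7°, groundspeed 106.9 kt
Leg 2: desired track 347.9°; wind correction +0.2° → command heading 348.1°, groundspeed 104.3 kt
Leg 3: desired track 234.8°; wind correction +11.7° → command heading 246.5°, groundspeed 143.5 kt
Leg 4: desired track 293.9°; wind correction +10.5° → command heading 304.4°, groundspeed 114.8 kt
Leg 5: desired track 250.8°; wind correction +12.7° → command heading 263.5°, groundspeed 135.0 kt
Leg 6: desired track 210.7°; wind correction +8.5° → command heading 219.2°, groundspeed 154.8 kt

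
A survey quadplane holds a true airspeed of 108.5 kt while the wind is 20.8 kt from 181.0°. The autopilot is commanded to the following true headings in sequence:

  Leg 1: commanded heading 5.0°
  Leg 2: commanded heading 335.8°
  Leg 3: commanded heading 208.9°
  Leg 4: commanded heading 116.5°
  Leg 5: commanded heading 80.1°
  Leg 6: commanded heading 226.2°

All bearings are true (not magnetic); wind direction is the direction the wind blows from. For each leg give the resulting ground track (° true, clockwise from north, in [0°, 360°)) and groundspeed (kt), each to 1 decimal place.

Leg 1: track=4.4°, groundspeed=129.3 kt
Leg 2: track=339.8°, groundspeed=127.6 kt
Leg 3: track=215.1°, groundspeed=90.6 kt
Leg 4: track=105.8°, groundspeed=101.3 kt
Leg 5: track=69.8°, groundspeed=114.3 kt
Leg 6: track=235.1°, groundspeed=95.0 kt

Leg 1: heading 5.0°; drift -0.6° → track 4.4°, groundspeed 129.3 kt
Leg 2: heading 335.8°; drift +4.0° → track 339.8°, groundspeed 127.6 kt
Leg 3: heading 208.9°; drift +6.2° → track 215.1°, groundspeed 90.6 kt
Leg 4: heading 116.5°; drift -10.7° → track 105.8°, groundspeed 101.3 kt
Leg 5: heading 80.1°; drift -10.3° → track 69.8°, groundspeed 114.3 kt
Leg 6: heading 226.2°; drift +8.9° → track 235.1°, groundspeed 95.0 kt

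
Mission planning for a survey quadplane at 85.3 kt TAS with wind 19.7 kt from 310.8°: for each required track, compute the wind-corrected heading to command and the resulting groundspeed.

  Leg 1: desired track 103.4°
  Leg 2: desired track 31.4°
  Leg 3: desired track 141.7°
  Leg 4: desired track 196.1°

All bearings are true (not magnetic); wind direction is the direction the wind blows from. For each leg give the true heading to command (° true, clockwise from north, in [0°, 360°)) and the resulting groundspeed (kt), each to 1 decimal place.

Leg 1: desired track 103.4°; wind correction -6.1° → command heading 97.3°, groundspeed 102.3 kt
Leg 2: desired track 31.4°; wind correction -13.2° → command heading 18.2°, groundspeed 79.8 kt
Leg 3: desired track 141.7°; wind correction +2.5° → command heading 144.2°, groundspeed 104.6 kt
Leg 4: desired track 196.1°; wind correction +12.1° → command heading 208.2°, groundspeed 91.6 kt

Leg 1: heading=97.3°, groundspeed=102.3 kt
Leg 2: heading=18.2°, groundspeed=79.8 kt
Leg 3: heading=144.2°, groundspeed=104.6 kt
Leg 4: heading=208.2°, groundspeed=91.6 kt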